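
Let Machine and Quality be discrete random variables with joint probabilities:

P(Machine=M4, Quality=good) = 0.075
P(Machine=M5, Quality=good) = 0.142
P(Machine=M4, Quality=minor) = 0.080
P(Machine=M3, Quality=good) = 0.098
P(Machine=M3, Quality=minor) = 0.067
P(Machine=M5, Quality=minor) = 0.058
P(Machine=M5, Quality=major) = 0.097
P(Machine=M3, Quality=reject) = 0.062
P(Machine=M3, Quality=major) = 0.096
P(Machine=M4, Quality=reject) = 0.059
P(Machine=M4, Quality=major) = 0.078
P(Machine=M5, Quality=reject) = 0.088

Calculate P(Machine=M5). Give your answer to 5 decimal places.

0.38500

P(Machine=M5) = 0.142 + 0.058 + 0.097 + 0.088 = 0.385.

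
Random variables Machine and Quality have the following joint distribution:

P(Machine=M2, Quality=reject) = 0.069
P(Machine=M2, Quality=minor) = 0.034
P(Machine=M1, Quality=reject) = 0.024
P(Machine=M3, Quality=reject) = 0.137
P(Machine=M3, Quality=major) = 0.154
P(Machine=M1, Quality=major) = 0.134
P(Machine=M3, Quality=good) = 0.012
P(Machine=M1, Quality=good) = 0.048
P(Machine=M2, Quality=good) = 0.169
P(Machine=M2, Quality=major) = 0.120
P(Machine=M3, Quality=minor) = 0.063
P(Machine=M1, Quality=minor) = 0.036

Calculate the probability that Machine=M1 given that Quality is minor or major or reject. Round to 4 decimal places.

P(Quality=minor) = 0.036 + 0.034 + 0.063 = 0.133.
P(Quality=major) = 0.134 + 0.120 + 0.154 = 0.408.
P(Quality=reject) = 0.024 + 0.069 + 0.137 = 0.230.
P(Quality ∈ {minor, major, reject}) = 0.133 + 0.408 + 0.230 = 0.771; P(Machine=M1, Quality ∈ {minor, major, reject}) = 0.036 + 0.134 + 0.024 = 0.194.
P(Machine=M1 | Quality ∈ {minor, major, reject}) = 0.194/0.771 = 0.2516.

0.2516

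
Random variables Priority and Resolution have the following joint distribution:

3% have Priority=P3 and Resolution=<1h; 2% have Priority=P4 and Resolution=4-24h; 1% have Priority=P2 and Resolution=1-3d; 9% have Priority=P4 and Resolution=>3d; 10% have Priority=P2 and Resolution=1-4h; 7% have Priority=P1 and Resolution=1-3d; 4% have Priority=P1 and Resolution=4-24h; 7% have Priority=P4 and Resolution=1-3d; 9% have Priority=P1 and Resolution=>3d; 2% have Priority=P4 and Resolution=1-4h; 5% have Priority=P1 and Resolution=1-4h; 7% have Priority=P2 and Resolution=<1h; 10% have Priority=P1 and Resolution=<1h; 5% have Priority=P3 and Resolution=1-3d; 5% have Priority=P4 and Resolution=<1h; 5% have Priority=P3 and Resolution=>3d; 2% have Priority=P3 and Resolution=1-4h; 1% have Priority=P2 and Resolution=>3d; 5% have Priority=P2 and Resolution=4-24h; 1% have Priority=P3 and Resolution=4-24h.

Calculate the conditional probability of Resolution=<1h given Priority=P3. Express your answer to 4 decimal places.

0.1875

P(Priority=P3) = 0.03 + 0.02 + 0.01 + 0.05 + 0.05 = 0.16.
P(Resolution=<1h | Priority=P3) = 0.03/0.16 = 0.1875.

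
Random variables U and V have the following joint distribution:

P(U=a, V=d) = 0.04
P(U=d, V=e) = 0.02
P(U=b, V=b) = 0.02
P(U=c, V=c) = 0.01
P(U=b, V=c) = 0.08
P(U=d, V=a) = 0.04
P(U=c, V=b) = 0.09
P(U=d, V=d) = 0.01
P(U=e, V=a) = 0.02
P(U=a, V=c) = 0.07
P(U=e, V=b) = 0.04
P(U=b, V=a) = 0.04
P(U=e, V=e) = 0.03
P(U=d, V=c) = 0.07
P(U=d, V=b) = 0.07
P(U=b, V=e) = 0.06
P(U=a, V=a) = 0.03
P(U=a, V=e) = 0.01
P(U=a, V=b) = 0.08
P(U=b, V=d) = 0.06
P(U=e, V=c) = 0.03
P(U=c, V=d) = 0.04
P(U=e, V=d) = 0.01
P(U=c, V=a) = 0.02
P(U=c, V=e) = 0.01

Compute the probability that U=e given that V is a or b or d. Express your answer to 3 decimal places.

P(V=a) = 0.03 + 0.04 + 0.02 + 0.04 + 0.02 = 0.15.
P(V=b) = 0.08 + 0.02 + 0.09 + 0.07 + 0.04 = 0.30.
P(V=d) = 0.04 + 0.06 + 0.04 + 0.01 + 0.01 = 0.16.
P(V ∈ {a, b, d}) = 0.15 + 0.30 + 0.16 = 0.61; P(U=e, V ∈ {a, b, d}) = 0.02 + 0.04 + 0.01 = 0.07.
P(U=e | V ∈ {a, b, d}) = 0.07/0.61 = 0.115.

0.115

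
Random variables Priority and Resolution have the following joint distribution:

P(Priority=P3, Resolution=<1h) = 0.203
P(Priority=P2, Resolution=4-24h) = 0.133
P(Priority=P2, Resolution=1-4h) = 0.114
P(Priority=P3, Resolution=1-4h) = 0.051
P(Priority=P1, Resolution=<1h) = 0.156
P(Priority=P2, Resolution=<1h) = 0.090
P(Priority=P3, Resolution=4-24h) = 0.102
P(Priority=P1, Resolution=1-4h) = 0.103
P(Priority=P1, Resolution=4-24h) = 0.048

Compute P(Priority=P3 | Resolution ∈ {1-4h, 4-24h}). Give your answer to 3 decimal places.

P(Resolution=1-4h) = 0.103 + 0.114 + 0.051 = 0.268.
P(Resolution=4-24h) = 0.048 + 0.133 + 0.102 = 0.283.
P(Resolution ∈ {1-4h, 4-24h}) = 0.268 + 0.283 = 0.551; P(Priority=P3, Resolution ∈ {1-4h, 4-24h}) = 0.051 + 0.102 = 0.153.
P(Priority=P3 | Resolution ∈ {1-4h, 4-24h}) = 0.153/0.551 = 0.278.

0.278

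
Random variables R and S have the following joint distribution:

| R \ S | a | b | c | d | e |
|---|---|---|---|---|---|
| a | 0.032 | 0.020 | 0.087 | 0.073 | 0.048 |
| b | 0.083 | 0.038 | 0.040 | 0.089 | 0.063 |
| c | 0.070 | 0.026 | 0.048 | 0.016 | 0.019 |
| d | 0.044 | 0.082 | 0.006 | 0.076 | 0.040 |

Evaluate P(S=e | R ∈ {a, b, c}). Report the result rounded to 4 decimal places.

P(R=a) = 0.032 + 0.020 + 0.087 + 0.073 + 0.048 = 0.260.
P(R=b) = 0.083 + 0.038 + 0.040 + 0.089 + 0.063 = 0.313.
P(R=c) = 0.070 + 0.026 + 0.048 + 0.016 + 0.019 = 0.179.
P(R ∈ {a, b, c}) = 0.260 + 0.313 + 0.179 = 0.752; P(S=e, R ∈ {a, b, c}) = 0.048 + 0.063 + 0.019 = 0.130.
P(S=e | R ∈ {a, b, c}) = 0.130/0.752 = 0.1729.

0.1729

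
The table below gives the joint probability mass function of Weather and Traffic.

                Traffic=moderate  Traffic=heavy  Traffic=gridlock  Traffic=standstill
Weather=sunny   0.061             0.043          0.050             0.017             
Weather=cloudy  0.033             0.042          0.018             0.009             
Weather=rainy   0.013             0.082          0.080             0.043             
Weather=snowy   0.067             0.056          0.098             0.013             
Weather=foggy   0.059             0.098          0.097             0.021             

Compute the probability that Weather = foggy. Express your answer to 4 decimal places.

0.2750

P(Weather=foggy) = 0.059 + 0.098 + 0.097 + 0.021 = 0.275.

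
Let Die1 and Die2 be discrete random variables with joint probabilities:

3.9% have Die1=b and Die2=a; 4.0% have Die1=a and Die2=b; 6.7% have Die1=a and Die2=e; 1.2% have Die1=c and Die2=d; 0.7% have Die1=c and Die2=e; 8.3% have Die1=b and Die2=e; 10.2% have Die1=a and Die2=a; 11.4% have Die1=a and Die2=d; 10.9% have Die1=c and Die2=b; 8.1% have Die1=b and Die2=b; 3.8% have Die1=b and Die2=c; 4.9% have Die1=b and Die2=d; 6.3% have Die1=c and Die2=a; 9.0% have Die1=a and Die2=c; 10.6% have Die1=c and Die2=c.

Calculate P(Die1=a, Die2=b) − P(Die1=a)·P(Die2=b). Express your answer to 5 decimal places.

P(Die1=a) = 0.102 + 0.040 + 0.090 + 0.114 + 0.067 = 0.413.
P(Die2=b) = 0.040 + 0.081 + 0.109 = 0.230.
P(Die1=a, Die2=b) − P(Die1=a)P(Die2=b) = 0.040 − 0.413×0.230 = -0.05499.

-0.05499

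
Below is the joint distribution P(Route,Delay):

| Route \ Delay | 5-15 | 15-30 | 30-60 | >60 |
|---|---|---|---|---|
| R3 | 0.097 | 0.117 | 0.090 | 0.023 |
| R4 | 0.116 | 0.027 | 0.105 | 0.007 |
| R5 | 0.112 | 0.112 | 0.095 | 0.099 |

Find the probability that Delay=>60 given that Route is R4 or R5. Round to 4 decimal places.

0.1575

P(Route=R4) = 0.116 + 0.027 + 0.105 + 0.007 = 0.255.
P(Route=R5) = 0.112 + 0.112 + 0.095 + 0.099 = 0.418.
P(Route ∈ {R4, R5}) = 0.255 + 0.418 = 0.673; P(Delay=>60, Route ∈ {R4, R5}) = 0.007 + 0.099 = 0.106.
P(Delay=>60 | Route ∈ {R4, R5}) = 0.106/0.673 = 0.1575.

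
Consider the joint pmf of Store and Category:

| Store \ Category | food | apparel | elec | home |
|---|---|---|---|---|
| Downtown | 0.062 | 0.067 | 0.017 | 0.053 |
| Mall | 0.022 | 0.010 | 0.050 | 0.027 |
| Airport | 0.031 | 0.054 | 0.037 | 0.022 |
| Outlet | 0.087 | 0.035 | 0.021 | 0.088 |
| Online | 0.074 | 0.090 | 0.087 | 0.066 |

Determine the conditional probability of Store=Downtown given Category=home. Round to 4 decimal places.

0.2070

P(Category=home) = 0.053 + 0.027 + 0.022 + 0.088 + 0.066 = 0.256.
P(Store=Downtown | Category=home) = 0.053/0.256 = 0.2070.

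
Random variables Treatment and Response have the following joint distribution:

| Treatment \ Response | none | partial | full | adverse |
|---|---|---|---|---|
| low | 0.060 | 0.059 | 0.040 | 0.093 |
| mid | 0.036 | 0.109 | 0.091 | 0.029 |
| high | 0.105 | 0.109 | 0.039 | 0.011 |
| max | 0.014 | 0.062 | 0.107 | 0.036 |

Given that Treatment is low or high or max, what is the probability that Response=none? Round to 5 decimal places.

0.24354

P(Treatment=low) = 0.060 + 0.059 + 0.040 + 0.093 = 0.252.
P(Treatment=high) = 0.105 + 0.109 + 0.039 + 0.011 = 0.264.
P(Treatment=max) = 0.014 + 0.062 + 0.107 + 0.036 = 0.219.
P(Treatment ∈ {low, high, max}) = 0.252 + 0.264 + 0.219 = 0.735; P(Response=none, Treatment ∈ {low, high, max}) = 0.060 + 0.105 + 0.014 = 0.179.
P(Response=none | Treatment ∈ {low, high, max}) = 0.179/0.735 = 0.24354.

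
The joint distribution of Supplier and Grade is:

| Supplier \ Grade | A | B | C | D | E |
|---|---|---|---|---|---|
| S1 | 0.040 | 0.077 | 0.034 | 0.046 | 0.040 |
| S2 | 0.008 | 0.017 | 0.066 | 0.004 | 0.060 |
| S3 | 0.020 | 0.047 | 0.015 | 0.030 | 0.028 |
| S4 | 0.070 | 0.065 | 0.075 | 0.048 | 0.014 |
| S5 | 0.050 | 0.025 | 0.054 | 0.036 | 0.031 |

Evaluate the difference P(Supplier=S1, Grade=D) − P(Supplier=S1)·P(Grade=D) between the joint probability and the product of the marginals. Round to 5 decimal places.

P(Supplier=S1) = 0.040 + 0.077 + 0.034 + 0.046 + 0.040 = 0.237.
P(Grade=D) = 0.046 + 0.004 + 0.030 + 0.048 + 0.036 = 0.164.
P(Supplier=S1, Grade=D) − P(Supplier=S1)P(Grade=D) = 0.046 − 0.237×0.164 = 0.00713.

0.00713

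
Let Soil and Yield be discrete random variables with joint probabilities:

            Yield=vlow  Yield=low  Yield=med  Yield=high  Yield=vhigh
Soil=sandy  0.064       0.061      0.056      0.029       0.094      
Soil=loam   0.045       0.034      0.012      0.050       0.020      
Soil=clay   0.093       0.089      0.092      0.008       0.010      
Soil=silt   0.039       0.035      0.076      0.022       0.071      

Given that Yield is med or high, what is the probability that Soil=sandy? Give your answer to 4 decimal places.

0.2464

P(Yield=med) = 0.056 + 0.012 + 0.092 + 0.076 = 0.236.
P(Yield=high) = 0.029 + 0.050 + 0.008 + 0.022 = 0.109.
P(Yield ∈ {med, high}) = 0.236 + 0.109 = 0.345; P(Soil=sandy, Yield ∈ {med, high}) = 0.056 + 0.029 = 0.085.
P(Soil=sandy | Yield ∈ {med, high}) = 0.085/0.345 = 0.2464.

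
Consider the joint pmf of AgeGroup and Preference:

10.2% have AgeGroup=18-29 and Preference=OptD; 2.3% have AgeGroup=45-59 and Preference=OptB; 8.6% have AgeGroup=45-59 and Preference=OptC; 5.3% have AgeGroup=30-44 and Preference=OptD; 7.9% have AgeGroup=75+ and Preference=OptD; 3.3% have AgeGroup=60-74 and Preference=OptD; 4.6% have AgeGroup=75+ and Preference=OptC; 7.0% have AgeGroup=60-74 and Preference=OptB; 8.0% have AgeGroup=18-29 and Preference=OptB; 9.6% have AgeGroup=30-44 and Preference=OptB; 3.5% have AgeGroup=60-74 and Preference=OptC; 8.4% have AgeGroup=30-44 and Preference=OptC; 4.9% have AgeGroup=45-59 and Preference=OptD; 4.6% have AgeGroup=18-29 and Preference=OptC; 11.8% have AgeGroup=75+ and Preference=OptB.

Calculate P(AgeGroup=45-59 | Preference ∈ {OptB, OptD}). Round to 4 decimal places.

P(Preference=OptB) = 0.080 + 0.096 + 0.023 + 0.070 + 0.118 = 0.387.
P(Preference=OptD) = 0.102 + 0.053 + 0.049 + 0.033 + 0.079 = 0.316.
P(Preference ∈ {OptB, OptD}) = 0.387 + 0.316 = 0.703; P(AgeGroup=45-59, Preference ∈ {OptB, OptD}) = 0.023 + 0.049 = 0.072.
P(AgeGroup=45-59 | Preference ∈ {OptB, OptD}) = 0.072/0.703 = 0.1024.

0.1024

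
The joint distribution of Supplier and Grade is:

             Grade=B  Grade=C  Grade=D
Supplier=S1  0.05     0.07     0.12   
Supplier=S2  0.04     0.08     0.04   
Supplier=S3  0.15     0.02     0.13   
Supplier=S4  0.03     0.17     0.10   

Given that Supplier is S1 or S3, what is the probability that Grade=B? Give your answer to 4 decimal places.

0.3704

P(Supplier=S1) = 0.05 + 0.07 + 0.12 = 0.24.
P(Supplier=S3) = 0.15 + 0.02 + 0.13 = 0.30.
P(Supplier ∈ {S1, S3}) = 0.24 + 0.30 = 0.54; P(Grade=B, Supplier ∈ {S1, S3}) = 0.05 + 0.15 = 0.20.
P(Grade=B | Supplier ∈ {S1, S3}) = 0.20/0.54 = 0.3704.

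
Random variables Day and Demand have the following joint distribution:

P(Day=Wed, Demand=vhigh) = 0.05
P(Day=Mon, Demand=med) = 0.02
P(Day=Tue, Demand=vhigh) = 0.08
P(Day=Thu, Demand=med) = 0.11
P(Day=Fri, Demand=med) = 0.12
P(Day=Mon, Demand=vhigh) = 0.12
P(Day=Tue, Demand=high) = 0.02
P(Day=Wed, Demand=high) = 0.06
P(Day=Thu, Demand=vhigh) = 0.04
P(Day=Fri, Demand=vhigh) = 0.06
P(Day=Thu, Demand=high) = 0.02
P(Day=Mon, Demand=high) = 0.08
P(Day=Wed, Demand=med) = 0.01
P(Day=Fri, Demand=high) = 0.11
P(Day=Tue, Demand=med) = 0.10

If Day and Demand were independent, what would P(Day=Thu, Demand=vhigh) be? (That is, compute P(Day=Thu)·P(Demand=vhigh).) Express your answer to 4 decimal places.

0.0595

P(Day=Thu) = 0.11 + 0.02 + 0.04 = 0.17.
P(Demand=vhigh) = 0.12 + 0.08 + 0.05 + 0.04 + 0.06 = 0.35.
Product: 0.17 × 0.35 = 0.0595.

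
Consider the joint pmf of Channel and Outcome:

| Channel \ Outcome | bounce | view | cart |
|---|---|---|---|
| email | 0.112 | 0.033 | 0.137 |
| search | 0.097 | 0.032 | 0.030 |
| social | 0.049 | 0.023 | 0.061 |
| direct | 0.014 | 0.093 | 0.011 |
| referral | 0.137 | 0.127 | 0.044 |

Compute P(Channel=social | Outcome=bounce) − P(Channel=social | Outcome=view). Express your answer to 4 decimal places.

0.0451

P(Outcome=bounce) = 0.112 + 0.097 + 0.049 + 0.014 + 0.137 = 0.409; P(Channel=social | Outcome=bounce) = 0.049/0.409 = 0.11980.
P(Outcome=view) = 0.033 + 0.032 + 0.023 + 0.093 + 0.127 = 0.308; P(Channel=social | Outcome=view) = 0.023/0.308 = 0.07468.
Difference = 0.0451.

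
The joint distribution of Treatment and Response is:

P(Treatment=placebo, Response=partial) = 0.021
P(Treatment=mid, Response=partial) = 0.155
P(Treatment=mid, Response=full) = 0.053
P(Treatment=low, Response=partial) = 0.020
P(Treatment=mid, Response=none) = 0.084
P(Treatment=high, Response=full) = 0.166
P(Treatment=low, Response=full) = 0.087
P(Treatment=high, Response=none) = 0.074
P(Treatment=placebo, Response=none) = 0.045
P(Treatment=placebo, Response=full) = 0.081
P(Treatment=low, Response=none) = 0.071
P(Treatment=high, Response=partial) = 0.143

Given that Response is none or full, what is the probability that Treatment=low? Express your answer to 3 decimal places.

P(Response=none) = 0.045 + 0.071 + 0.084 + 0.074 = 0.274.
P(Response=full) = 0.081 + 0.087 + 0.053 + 0.166 = 0.387.
P(Response ∈ {none, full}) = 0.274 + 0.387 = 0.661; P(Treatment=low, Response ∈ {none, full}) = 0.071 + 0.087 = 0.158.
P(Treatment=low | Response ∈ {none, full}) = 0.158/0.661 = 0.239.

0.239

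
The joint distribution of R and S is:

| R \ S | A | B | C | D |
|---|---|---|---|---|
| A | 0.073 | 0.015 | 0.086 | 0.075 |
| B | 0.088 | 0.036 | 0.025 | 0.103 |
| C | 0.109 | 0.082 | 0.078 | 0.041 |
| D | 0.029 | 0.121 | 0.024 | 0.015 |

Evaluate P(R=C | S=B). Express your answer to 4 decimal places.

0.3228

P(S=B) = 0.015 + 0.036 + 0.082 + 0.121 = 0.254.
P(R=C | S=B) = 0.082/0.254 = 0.3228.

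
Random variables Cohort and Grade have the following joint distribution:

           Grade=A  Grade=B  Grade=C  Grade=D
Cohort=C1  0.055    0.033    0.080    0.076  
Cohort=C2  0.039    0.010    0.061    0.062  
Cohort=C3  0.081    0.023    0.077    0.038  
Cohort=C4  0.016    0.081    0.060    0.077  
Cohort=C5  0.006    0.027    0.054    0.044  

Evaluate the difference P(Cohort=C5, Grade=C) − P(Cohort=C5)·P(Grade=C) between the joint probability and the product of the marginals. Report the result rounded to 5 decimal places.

P(Cohort=C5) = 0.006 + 0.027 + 0.054 + 0.044 = 0.131.
P(Grade=C) = 0.080 + 0.061 + 0.077 + 0.060 + 0.054 = 0.332.
P(Cohort=C5, Grade=C) − P(Cohort=C5)P(Grade=C) = 0.054 − 0.131×0.332 = 0.01051.

0.01051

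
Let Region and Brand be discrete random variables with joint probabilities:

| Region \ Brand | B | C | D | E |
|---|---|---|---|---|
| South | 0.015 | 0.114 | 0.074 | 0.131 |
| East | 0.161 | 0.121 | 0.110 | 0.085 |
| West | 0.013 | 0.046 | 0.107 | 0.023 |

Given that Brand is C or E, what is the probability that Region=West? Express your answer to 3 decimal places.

0.133

P(Brand=C) = 0.114 + 0.121 + 0.046 = 0.281.
P(Brand=E) = 0.131 + 0.085 + 0.023 = 0.239.
P(Brand ∈ {C, E}) = 0.281 + 0.239 = 0.520; P(Region=West, Brand ∈ {C, E}) = 0.046 + 0.023 = 0.069.
P(Region=West | Brand ∈ {C, E}) = 0.069/0.520 = 0.133.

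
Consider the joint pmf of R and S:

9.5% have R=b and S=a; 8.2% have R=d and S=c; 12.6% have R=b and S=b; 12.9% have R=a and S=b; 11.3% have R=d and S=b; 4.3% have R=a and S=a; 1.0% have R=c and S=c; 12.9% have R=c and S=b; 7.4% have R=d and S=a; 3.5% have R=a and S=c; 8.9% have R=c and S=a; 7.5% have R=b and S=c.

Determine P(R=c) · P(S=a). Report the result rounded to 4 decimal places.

P(R=c) = 0.089 + 0.129 + 0.010 = 0.228.
P(S=a) = 0.043 + 0.095 + 0.089 + 0.074 = 0.301.
Product: 0.228 × 0.301 = 0.0686.

0.0686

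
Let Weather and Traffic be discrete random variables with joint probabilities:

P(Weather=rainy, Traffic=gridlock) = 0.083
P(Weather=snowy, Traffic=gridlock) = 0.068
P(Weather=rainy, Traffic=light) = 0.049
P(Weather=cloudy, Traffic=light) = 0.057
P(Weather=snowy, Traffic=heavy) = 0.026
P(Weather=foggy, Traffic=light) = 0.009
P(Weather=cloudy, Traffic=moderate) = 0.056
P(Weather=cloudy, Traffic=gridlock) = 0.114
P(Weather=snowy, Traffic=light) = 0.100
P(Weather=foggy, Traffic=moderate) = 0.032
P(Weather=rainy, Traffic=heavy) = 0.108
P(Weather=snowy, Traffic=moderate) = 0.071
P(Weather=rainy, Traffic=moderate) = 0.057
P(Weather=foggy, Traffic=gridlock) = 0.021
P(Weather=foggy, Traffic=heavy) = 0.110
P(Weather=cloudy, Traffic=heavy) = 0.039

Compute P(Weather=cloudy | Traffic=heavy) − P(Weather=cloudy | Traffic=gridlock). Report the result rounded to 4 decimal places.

P(Traffic=heavy) = 0.039 + 0.108 + 0.026 + 0.110 = 0.283; P(Weather=cloudy | Traffic=heavy) = 0.039/0.283 = 0.13781.
P(Traffic=gridlock) = 0.114 + 0.083 + 0.068 + 0.021 = 0.286; P(Weather=cloudy | Traffic=gridlock) = 0.114/0.286 = 0.39860.
Difference = -0.2608.

-0.2608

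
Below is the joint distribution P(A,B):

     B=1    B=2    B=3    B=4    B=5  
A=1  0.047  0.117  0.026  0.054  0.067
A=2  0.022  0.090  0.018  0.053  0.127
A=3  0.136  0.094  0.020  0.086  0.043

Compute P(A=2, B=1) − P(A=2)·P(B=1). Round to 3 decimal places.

P(A=2) = 0.022 + 0.090 + 0.018 + 0.053 + 0.127 = 0.310.
P(B=1) = 0.047 + 0.022 + 0.136 = 0.205.
P(A=2, B=1) − P(A=2)P(B=1) = 0.022 − 0.310×0.205 = -0.042.

-0.042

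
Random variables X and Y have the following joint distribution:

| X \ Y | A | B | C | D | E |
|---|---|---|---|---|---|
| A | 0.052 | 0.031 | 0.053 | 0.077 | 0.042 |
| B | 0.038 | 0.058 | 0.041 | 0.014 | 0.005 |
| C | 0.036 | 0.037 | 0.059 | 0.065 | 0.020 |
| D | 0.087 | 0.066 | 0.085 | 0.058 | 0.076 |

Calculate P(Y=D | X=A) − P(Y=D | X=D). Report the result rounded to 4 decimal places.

P(X=A) = 0.052 + 0.031 + 0.053 + 0.077 + 0.042 = 0.255; P(Y=D | X=A) = 0.077/0.255 = 0.30196.
P(X=D) = 0.087 + 0.066 + 0.085 + 0.058 + 0.076 = 0.372; P(Y=D | X=D) = 0.058/0.372 = 0.15591.
Difference = 0.1460.

0.1460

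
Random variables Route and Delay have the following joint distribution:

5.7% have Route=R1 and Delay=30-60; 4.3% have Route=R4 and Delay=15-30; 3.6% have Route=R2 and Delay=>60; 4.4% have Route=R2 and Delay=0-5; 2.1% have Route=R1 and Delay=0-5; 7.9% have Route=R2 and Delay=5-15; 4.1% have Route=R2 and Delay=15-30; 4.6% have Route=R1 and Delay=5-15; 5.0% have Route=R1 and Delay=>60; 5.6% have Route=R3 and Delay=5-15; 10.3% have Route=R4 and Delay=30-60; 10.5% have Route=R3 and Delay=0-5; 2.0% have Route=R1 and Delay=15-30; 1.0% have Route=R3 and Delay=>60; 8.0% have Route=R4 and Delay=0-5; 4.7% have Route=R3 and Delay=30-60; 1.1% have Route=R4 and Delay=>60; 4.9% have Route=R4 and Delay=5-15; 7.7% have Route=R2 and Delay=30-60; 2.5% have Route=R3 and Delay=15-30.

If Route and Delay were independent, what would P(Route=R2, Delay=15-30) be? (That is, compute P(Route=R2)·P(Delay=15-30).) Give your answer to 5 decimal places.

P(Route=R2) = 0.044 + 0.079 + 0.041 + 0.077 + 0.036 = 0.277.
P(Delay=15-30) = 0.020 + 0.041 + 0.025 + 0.043 = 0.129.
Product: 0.277 × 0.129 = 0.03573.

0.03573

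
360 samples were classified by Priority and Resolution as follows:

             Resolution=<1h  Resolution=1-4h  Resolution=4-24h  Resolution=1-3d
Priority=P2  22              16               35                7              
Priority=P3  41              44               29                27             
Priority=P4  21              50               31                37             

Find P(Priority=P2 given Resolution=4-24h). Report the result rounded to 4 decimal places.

0.3684

Total with Resolution=4-24h: 35 + 29 + 31 = 95.
P(Priority=P2 | Resolution=4-24h) = 35/95 = 0.3684.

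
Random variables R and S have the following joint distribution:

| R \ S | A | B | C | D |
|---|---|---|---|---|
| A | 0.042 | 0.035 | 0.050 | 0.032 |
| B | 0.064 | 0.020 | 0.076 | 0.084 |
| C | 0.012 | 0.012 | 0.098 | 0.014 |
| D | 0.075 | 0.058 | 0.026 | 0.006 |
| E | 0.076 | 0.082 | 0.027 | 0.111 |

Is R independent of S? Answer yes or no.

P(R=C) = 0.136 and P(S=C) = 0.277, so their product is 0.03767, but P(R=C, S=C) = 0.098. Since these differ, R and S are not independent.

no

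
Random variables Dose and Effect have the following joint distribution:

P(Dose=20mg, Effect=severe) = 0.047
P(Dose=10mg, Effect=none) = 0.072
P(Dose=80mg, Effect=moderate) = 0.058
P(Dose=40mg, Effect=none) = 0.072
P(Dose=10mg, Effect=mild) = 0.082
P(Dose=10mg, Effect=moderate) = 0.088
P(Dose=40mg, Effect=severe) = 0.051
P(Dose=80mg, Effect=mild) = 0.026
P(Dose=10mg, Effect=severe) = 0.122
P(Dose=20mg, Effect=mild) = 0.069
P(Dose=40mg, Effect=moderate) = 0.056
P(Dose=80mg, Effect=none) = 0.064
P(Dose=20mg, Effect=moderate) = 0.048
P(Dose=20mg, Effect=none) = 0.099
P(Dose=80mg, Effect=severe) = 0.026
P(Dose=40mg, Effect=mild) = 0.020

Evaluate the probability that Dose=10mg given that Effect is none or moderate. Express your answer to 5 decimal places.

0.28725

P(Effect=none) = 0.072 + 0.099 + 0.072 + 0.064 = 0.307.
P(Effect=moderate) = 0.088 + 0.048 + 0.056 + 0.058 = 0.250.
P(Effect ∈ {none, moderate}) = 0.307 + 0.250 = 0.557; P(Dose=10mg, Effect ∈ {none, moderate}) = 0.072 + 0.088 = 0.160.
P(Dose=10mg | Effect ∈ {none, moderate}) = 0.160/0.557 = 0.28725.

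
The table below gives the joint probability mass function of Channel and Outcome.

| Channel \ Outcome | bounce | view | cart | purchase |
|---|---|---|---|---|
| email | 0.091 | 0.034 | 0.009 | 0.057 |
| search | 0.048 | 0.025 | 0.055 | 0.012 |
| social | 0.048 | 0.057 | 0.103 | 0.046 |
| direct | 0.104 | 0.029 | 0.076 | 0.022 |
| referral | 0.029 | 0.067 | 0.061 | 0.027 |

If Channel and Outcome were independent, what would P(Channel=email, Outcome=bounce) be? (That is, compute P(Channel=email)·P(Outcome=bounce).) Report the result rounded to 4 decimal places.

P(Channel=email) = 0.091 + 0.034 + 0.009 + 0.057 = 0.191.
P(Outcome=bounce) = 0.091 + 0.048 + 0.048 + 0.104 + 0.029 = 0.320.
Product: 0.191 × 0.320 = 0.0611.

0.0611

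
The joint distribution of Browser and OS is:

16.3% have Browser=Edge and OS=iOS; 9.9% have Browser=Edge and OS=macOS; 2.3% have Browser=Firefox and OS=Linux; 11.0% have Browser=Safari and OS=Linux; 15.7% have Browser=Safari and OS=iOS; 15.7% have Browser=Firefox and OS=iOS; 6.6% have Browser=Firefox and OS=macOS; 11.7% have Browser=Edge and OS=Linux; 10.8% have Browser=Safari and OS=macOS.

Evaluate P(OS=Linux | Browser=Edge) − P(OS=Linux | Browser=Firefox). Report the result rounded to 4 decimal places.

0.2152

P(Browser=Edge) = 0.099 + 0.117 + 0.163 = 0.379; P(OS=Linux | Browser=Edge) = 0.117/0.379 = 0.30871.
P(Browser=Firefox) = 0.066 + 0.023 + 0.157 = 0.246; P(OS=Linux | Browser=Firefox) = 0.023/0.246 = 0.09350.
Difference = 0.2152.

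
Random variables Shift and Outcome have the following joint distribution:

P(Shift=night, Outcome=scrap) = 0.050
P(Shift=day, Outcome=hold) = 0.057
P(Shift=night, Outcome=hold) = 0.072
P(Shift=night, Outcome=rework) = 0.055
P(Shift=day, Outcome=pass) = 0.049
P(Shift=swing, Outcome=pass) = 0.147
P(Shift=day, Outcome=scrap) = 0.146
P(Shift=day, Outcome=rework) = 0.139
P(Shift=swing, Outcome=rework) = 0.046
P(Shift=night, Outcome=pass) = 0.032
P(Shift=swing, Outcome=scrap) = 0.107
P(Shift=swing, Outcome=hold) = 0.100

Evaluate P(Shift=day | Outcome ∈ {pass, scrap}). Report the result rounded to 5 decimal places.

0.36723

P(Outcome=pass) = 0.049 + 0.147 + 0.032 = 0.228.
P(Outcome=scrap) = 0.146 + 0.107 + 0.050 = 0.303.
P(Outcome ∈ {pass, scrap}) = 0.228 + 0.303 = 0.531; P(Shift=day, Outcome ∈ {pass, scrap}) = 0.049 + 0.146 = 0.195.
P(Shift=day | Outcome ∈ {pass, scrap}) = 0.195/0.531 = 0.36723.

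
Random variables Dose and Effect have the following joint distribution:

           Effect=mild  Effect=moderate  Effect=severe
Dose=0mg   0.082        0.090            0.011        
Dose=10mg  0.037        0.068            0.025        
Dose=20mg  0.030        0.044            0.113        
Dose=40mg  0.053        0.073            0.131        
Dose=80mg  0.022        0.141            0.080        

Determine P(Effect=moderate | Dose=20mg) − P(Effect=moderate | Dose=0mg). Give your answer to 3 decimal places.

P(Dose=20mg) = 0.030 + 0.044 + 0.113 = 0.187; P(Effect=moderate | Dose=20mg) = 0.044/0.187 = 0.2353.
P(Dose=0mg) = 0.082 + 0.090 + 0.011 = 0.183; P(Effect=moderate | Dose=0mg) = 0.090/0.183 = 0.4918.
Difference = -0.257.

-0.257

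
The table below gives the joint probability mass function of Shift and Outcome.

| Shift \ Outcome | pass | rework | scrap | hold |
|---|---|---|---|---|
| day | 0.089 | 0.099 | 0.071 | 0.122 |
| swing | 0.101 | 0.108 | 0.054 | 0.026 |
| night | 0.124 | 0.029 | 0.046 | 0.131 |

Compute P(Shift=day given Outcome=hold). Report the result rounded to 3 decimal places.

0.437

P(Outcome=hold) = 0.122 + 0.026 + 0.131 = 0.279.
P(Shift=day | Outcome=hold) = 0.122/0.279 = 0.437.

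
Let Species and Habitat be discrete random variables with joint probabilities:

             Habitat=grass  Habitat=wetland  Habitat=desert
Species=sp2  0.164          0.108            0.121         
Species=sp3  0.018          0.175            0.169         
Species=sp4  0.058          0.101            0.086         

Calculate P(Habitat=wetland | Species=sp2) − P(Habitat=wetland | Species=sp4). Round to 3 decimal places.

-0.137

P(Species=sp2) = 0.164 + 0.108 + 0.121 = 0.393; P(Habitat=wetland | Species=sp2) = 0.108/0.393 = 0.2748.
P(Species=sp4) = 0.058 + 0.101 + 0.086 = 0.245; P(Habitat=wetland | Species=sp4) = 0.101/0.245 = 0.4122.
Difference = -0.137.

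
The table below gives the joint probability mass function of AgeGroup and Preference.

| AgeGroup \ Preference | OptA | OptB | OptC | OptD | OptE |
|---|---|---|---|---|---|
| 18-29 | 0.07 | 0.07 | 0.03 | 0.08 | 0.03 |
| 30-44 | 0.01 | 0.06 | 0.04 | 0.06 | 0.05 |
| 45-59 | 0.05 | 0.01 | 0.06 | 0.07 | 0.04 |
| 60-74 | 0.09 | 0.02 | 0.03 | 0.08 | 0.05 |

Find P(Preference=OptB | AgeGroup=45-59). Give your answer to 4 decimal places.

0.0435

P(AgeGroup=45-59) = 0.05 + 0.01 + 0.06 + 0.07 + 0.04 = 0.23.
P(Preference=OptB | AgeGroup=45-59) = 0.01/0.23 = 0.0435.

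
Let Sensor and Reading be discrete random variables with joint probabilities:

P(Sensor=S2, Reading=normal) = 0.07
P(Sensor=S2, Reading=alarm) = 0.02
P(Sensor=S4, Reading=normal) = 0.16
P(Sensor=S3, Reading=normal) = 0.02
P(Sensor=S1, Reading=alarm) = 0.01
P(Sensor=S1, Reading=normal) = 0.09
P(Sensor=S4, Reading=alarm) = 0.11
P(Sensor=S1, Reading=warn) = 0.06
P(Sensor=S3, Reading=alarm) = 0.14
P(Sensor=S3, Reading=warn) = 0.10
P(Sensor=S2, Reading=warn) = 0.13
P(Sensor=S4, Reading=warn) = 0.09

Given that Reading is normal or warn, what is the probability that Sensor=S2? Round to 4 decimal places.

P(Reading=normal) = 0.09 + 0.07 + 0.02 + 0.16 = 0.34.
P(Reading=warn) = 0.06 + 0.13 + 0.10 + 0.09 = 0.38.
P(Reading ∈ {normal, warn}) = 0.34 + 0.38 = 0.72; P(Sensor=S2, Reading ∈ {normal, warn}) = 0.07 + 0.13 = 0.20.
P(Sensor=S2 | Reading ∈ {normal, warn}) = 0.20/0.72 = 0.2778.

0.2778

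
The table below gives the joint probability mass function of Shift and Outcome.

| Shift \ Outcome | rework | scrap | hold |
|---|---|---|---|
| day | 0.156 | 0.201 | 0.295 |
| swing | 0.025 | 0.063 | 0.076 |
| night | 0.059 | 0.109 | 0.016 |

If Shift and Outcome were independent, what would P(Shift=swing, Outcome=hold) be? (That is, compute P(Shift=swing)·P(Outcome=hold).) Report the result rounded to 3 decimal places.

P(Shift=swing) = 0.025 + 0.063 + 0.076 = 0.164.
P(Outcome=hold) = 0.295 + 0.076 + 0.016 = 0.387.
Product: 0.164 × 0.387 = 0.063.

0.063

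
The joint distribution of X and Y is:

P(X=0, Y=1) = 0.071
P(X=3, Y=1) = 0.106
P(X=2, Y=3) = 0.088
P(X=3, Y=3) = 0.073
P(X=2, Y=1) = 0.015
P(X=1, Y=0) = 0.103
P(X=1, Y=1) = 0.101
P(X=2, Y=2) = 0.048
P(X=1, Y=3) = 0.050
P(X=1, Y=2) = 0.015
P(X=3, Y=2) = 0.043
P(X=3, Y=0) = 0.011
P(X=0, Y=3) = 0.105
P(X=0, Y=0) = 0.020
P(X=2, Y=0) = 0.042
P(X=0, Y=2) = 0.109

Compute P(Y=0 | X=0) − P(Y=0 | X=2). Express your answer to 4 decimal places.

P(X=0) = 0.020 + 0.071 + 0.109 + 0.105 = 0.305; P(Y=0 | X=0) = 0.020/0.305 = 0.06557.
P(X=2) = 0.042 + 0.015 + 0.048 + 0.088 = 0.193; P(Y=0 | X=2) = 0.042/0.193 = 0.21762.
Difference = -0.1520.

-0.1520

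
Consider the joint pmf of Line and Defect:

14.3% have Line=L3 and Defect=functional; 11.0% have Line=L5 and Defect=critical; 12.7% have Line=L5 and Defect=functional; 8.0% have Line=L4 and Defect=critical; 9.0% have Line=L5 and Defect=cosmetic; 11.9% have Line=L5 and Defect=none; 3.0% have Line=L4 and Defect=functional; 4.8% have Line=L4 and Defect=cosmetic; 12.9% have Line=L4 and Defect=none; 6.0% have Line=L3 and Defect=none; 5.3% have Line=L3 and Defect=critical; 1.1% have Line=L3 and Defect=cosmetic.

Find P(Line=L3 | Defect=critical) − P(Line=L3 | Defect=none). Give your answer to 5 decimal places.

0.02330

P(Defect=critical) = 0.053 + 0.080 + 0.110 = 0.243; P(Line=L3 | Defect=critical) = 0.053/0.243 = 0.218107.
P(Defect=none) = 0.060 + 0.129 + 0.119 = 0.308; P(Line=L3 | Defect=none) = 0.060/0.308 = 0.194805.
Difference = 0.02330.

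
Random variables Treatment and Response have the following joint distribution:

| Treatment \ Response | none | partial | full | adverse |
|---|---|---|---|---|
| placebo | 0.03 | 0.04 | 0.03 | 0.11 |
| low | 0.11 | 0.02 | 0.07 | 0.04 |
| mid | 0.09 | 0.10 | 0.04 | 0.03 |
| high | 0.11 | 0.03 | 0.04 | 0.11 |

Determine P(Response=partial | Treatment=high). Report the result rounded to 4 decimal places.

P(Treatment=high) = 0.11 + 0.03 + 0.04 + 0.11 = 0.29.
P(Response=partial | Treatment=high) = 0.03/0.29 = 0.1034.

0.1034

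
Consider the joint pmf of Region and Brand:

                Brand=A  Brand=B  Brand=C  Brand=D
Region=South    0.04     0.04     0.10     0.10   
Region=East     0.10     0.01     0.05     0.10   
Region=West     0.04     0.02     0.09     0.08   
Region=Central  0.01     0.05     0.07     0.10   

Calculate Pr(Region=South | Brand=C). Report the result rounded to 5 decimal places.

P(Brand=C) = 0.10 + 0.05 + 0.09 + 0.07 = 0.31.
P(Region=South | Brand=C) = 0.10/0.31 = 0.32258.

0.32258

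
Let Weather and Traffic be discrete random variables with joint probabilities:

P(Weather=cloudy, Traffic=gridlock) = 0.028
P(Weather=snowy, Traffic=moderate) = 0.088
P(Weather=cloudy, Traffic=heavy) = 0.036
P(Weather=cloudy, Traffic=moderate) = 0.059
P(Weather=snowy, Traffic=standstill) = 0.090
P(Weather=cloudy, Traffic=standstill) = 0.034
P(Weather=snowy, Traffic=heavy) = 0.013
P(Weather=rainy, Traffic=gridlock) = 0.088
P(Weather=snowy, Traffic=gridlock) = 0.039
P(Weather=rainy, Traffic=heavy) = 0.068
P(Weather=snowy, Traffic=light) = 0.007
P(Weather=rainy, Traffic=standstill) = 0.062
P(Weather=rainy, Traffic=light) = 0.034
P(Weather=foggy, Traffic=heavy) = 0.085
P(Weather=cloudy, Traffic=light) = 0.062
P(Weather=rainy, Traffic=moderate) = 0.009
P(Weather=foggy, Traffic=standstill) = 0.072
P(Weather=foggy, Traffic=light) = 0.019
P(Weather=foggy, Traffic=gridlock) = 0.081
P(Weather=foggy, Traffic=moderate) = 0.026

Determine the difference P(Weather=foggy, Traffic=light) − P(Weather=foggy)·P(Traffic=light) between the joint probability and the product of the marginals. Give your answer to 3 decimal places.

P(Weather=foggy) = 0.019 + 0.026 + 0.085 + 0.081 + 0.072 = 0.283.
P(Traffic=light) = 0.062 + 0.034 + 0.007 + 0.019 = 0.122.
P(Weather=foggy, Traffic=light) − P(Weather=foggy)P(Traffic=light) = 0.019 − 0.283×0.122 = -0.016.

-0.016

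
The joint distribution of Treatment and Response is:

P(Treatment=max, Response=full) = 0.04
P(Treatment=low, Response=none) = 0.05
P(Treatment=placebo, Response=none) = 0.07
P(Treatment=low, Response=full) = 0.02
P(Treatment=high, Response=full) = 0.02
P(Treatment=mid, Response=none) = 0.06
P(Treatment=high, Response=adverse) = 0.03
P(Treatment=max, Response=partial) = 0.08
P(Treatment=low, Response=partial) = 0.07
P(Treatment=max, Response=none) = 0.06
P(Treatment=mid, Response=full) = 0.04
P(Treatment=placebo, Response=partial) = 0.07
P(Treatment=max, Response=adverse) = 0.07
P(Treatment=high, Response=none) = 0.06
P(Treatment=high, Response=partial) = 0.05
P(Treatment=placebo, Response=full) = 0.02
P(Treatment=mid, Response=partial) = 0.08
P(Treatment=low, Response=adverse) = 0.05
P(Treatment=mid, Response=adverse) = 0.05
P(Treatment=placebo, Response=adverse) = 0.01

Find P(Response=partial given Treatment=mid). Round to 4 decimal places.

P(Treatment=mid) = 0.06 + 0.08 + 0.04 + 0.05 = 0.23.
P(Response=partial | Treatment=mid) = 0.08/0.23 = 0.3478.

0.3478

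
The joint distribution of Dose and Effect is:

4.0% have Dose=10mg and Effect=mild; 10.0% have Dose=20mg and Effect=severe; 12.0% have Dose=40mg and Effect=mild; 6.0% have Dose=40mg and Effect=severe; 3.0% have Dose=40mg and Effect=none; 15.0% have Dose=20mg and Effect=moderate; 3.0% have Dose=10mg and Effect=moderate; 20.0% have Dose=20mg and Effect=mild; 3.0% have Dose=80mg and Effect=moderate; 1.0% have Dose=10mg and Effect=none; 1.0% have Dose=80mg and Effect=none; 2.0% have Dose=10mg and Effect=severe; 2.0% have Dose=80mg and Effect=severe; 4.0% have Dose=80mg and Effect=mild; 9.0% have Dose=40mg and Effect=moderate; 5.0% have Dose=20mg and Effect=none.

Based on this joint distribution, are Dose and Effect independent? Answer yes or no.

Every cell satisfies P(Dose,Effect) = P(Dose)·P(Effect). For instance P(Dose=10mg) = 0.100, P(Effect=none) = 0.100, and 0.100×0.100 = 0.010 matches the joint entry. So Dose and Effect are independent.

yes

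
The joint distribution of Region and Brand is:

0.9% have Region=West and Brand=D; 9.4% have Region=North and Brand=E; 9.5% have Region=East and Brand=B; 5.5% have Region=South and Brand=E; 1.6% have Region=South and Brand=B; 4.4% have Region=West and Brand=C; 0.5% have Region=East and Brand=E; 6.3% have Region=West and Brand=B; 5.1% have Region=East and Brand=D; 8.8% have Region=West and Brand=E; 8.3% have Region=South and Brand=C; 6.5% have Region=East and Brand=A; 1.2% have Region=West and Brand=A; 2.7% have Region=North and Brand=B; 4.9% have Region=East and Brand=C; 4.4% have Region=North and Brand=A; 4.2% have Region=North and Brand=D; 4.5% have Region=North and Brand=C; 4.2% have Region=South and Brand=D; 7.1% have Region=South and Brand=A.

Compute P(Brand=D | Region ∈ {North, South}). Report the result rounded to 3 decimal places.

0.162

P(Region=North) = 0.044 + 0.027 + 0.045 + 0.042 + 0.094 = 0.252.
P(Region=South) = 0.071 + 0.016 + 0.083 + 0.042 + 0.055 = 0.267.
P(Region ∈ {North, South}) = 0.252 + 0.267 = 0.519; P(Brand=D, Region ∈ {North, South}) = 0.042 + 0.042 = 0.084.
P(Brand=D | Region ∈ {North, South}) = 0.084/0.519 = 0.162.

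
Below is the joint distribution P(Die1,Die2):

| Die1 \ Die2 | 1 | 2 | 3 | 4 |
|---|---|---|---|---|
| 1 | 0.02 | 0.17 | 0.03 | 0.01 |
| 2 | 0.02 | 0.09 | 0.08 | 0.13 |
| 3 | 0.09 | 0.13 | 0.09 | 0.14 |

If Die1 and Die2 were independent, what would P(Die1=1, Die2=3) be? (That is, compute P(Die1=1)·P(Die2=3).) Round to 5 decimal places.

0.04600

P(Die1=1) = 0.02 + 0.17 + 0.03 + 0.01 = 0.23.
P(Die2=3) = 0.03 + 0.08 + 0.09 = 0.20.
Product: 0.23 × 0.20 = 0.04600.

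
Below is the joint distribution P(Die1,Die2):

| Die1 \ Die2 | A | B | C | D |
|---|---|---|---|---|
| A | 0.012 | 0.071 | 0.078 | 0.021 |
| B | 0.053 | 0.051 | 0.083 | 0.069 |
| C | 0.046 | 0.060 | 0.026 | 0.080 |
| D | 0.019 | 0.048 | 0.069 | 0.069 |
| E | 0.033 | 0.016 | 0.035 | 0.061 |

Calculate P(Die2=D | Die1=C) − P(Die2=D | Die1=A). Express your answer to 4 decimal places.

0.2620

P(Die1=C) = 0.046 + 0.060 + 0.026 + 0.080 = 0.212; P(Die2=D | Die1=C) = 0.080/0.212 = 0.37736.
P(Die1=A) = 0.012 + 0.071 + 0.078 + 0.021 = 0.182; P(Die2=D | Die1=A) = 0.021/0.182 = 0.11538.
Difference = 0.2620.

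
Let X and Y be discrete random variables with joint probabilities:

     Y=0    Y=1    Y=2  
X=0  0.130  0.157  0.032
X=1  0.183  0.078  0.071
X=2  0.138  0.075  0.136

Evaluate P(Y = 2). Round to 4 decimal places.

0.2390

P(Y=2) = 0.032 + 0.071 + 0.136 = 0.239.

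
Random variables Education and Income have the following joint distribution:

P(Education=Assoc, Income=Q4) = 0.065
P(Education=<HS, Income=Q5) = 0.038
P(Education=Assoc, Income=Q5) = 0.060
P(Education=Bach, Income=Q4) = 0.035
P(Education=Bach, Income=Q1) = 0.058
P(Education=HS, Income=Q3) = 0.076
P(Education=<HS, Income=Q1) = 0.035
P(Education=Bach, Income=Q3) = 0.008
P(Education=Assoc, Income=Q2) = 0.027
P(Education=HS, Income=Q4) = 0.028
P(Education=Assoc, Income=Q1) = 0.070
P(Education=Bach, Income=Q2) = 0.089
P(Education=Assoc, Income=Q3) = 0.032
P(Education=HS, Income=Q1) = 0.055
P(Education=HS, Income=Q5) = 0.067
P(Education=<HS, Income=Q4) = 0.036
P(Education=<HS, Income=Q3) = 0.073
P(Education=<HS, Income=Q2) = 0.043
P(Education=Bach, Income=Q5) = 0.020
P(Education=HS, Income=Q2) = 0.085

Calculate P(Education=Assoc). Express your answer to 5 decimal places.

0.25400

P(Education=Assoc) = 0.070 + 0.027 + 0.032 + 0.065 + 0.060 = 0.254.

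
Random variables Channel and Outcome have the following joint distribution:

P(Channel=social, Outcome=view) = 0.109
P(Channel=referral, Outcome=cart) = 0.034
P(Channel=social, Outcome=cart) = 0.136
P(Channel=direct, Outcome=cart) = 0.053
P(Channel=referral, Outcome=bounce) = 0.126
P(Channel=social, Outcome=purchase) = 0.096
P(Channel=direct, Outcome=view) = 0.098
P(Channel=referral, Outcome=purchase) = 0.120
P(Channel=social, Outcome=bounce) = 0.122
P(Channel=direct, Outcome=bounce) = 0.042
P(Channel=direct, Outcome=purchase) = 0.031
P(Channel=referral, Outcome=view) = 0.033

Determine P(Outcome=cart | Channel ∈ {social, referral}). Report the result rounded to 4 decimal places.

P(Channel=social) = 0.122 + 0.109 + 0.136 + 0.096 = 0.463.
P(Channel=referral) = 0.126 + 0.033 + 0.034 + 0.120 = 0.313.
P(Channel ∈ {social, referral}) = 0.463 + 0.313 = 0.776; P(Outcome=cart, Channel ∈ {social, referral}) = 0.136 + 0.034 = 0.170.
P(Outcome=cart | Channel ∈ {social, referral}) = 0.170/0.776 = 0.2191.

0.2191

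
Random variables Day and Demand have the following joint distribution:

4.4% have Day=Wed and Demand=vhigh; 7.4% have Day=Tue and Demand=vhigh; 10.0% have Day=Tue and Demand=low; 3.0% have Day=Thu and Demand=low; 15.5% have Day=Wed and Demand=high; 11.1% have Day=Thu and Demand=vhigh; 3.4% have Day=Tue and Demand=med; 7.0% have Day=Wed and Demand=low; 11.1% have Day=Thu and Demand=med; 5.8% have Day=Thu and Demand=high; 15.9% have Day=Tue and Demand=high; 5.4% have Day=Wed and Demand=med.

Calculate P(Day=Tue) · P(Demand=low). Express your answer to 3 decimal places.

P(Day=Tue) = 0.100 + 0.034 + 0.159 + 0.074 = 0.367.
P(Demand=low) = 0.100 + 0.070 + 0.030 = 0.200.
Product: 0.367 × 0.200 = 0.073.

0.073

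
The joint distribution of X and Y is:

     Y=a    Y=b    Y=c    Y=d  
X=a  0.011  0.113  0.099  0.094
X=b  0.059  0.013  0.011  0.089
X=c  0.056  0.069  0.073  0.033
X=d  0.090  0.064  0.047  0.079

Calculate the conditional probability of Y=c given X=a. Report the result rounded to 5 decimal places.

P(X=a) = 0.011 + 0.113 + 0.099 + 0.094 = 0.317.
P(Y=c | X=a) = 0.099/0.317 = 0.31230.

0.31230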